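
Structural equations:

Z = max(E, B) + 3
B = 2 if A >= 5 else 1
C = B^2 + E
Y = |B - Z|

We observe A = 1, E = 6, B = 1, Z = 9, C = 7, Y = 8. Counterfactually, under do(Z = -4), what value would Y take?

5

Under do(Z=-4), the mechanism Z = max(E, B) + 3 is discarded; Z is fixed at -4.
B = 2 if A >= 5 else 1  [with A=1]  = 1
Y = |B - Z|  [with B=1, Z=-4]  = 5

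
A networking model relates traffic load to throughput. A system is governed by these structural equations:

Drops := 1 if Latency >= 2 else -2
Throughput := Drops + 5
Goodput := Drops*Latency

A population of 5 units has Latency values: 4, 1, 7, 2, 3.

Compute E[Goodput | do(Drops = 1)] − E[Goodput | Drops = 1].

Every unit gets Drops=1 under the intervention. Goodput values become 4, 1, 7, 2, 3; E[Goodput|do(Drops=1)] = 3.4.
Conditioning on Drops=1 selects the 4 unit(s) with Latency ∈ {4, 7, 2, 3}. Their Goodput values: 4, 7, 2, 3. Mean = 4.
Difference = 3.4 − 4 = -0.6.

-0.6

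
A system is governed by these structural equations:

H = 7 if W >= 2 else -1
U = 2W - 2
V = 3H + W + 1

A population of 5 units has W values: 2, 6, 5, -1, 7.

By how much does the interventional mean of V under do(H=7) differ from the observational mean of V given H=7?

-1.2

Under do(H=7), H's equation is replaced by H=7 for every unit. Per-unit V: 24, 28, 27, 21, 29. Mean = 25.8.
Observing H=7 restricts to units where H's equation naturally yields 7: W ∈ {2, 6, 5, 7}. In that subpopulation V = 24, 28, 27, 29, mean 27.
Difference = 25.8 − 27 = -1.2.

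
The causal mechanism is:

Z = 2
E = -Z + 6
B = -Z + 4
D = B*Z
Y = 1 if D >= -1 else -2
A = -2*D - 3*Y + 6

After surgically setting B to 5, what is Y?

1

do(B=5) replaces the equation B = -Z + 4 with the constant B = 5.
D = B*Z  [with B=5, Z=2]  = 10
Y = 1 if D >= -1 else -2  [with D=10]  = 1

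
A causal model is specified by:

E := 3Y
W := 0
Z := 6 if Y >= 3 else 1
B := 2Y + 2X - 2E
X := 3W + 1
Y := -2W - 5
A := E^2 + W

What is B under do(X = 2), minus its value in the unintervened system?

Intervening sets X = 2 and removes its equation (X := 3W + 1).
Y = -2W - 5  [with W=0]  = -5
E = 3Y  [with Y=-5]  = -15
B = 2Y + 2X - 2E  [with Y=-5, X=2, E=-15]  = 24
Without intervention: Y = -2W - 5  [with W=0]  = -5; E = 3Y  [with Y=-5]  = -15; X = 3W + 1  [with W=0]  = 1; B = 2Y + 2X - 2E  [with Y=-5, X=1, E=-15]  = 22.
Change = 24 − 22 = 2.

2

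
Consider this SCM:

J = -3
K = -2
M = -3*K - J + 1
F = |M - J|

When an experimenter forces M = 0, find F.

3

The intervention breaks the incoming arrows to M: M = -3*K - J + 1 no longer applies, and M = 0.
F = |M - J|  [with M=0, J=-3]  = 3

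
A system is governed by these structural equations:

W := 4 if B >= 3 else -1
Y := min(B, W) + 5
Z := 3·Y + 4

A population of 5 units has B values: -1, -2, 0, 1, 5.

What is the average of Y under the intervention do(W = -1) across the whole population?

Under do(W=-1), W's equation is replaced by W=-1 for every unit. Per-unit Y: 4, 3, 4, 4, 4. Mean = 3.8.

3.8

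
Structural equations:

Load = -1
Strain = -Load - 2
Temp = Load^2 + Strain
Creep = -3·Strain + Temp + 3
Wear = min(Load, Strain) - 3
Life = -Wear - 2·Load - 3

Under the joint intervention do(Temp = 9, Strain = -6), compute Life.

8

Setting Temp = 9, Strain = -6 by intervention discards those variables' equations.
Wear = min(Load, Strain) - 3  [with Load=-1, Strain=-6]  = -9
Life = -Wear - 2·Load - 3  [with Wear=-9, Load=-1]  = 8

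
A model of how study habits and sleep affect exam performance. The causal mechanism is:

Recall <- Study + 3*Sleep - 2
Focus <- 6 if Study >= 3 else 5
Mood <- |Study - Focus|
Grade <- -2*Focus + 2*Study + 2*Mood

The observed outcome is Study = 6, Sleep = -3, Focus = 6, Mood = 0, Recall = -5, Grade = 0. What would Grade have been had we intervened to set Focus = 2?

The intervention breaks the incoming arrows to Focus: Focus <- 6 if Study >= 3 else 5 no longer applies, and Focus = 2.
Mood = |Study - Focus|  [with Study=6, Focus=2]  = 4
Grade = -2*Focus + 2*Study + 2*Mood  [with Focus=2, Study=6, Mood=4]  = 16

16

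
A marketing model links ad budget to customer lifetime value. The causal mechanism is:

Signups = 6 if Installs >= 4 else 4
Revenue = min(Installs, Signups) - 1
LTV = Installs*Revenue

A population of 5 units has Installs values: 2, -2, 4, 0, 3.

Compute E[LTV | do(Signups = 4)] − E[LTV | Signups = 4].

1.7

do(Signups=4) breaks Signups's dependence on Installs. With Signups=4 fixed, LTV across the units is 2, 6, 12, 0, 6, mean 5.2.
Observing Signups=4 restricts to units where Signups's equation naturally yields 4: Installs ∈ {2, -2, 0, 3}. In that subpopulation LTV = 2, 6, 0, 6, mean 3.5.
Difference = 5.2 − 3.5 = 1.7.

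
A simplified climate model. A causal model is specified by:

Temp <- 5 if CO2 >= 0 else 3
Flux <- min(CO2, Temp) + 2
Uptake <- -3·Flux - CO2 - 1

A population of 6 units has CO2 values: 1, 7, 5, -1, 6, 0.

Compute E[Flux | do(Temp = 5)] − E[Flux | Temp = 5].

-0.7

do(Temp=5) breaks Temp's dependence on CO2. With Temp=5 fixed, Flux across the units is 3, 7, 7, 1, 7, 2, mean 4.5.
Conditioning on Temp=5 selects the 5 unit(s) with CO2 ∈ {1, 7, 5, 6, 0}. Their Flux values: 3, 7, 7, 7, 2. Mean = 5.2.
Difference = 4.5 − 5.2 = -0.7.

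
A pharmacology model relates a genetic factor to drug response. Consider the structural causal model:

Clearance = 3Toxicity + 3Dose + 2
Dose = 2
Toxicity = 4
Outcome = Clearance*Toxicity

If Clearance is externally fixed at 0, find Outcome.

0

The intervention breaks the incoming arrows to Clearance: Clearance = 3Toxicity + 3Dose + 2 no longer applies, and Clearance = 0.
Outcome = Clearance*Toxicity  [with Clearance=0, Toxicity=4]  = 0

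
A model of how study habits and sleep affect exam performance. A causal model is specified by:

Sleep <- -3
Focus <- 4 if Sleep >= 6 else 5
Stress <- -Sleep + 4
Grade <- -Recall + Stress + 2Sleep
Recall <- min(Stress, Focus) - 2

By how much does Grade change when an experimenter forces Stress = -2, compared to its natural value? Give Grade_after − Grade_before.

-2

do(Stress=-2) replaces the equation Stress <- -Sleep + 4 with the constant Stress = -2.
Focus = 4 if Sleep >= 6 else 5  [with Sleep=-3]  = 5
Recall = min(Stress, Focus) - 2  [with Stress=-2, Focus=5]  = -4
Grade = -Recall + Stress + 2Sleep  [with Recall=-4, Stress=-2, Sleep=-3]  = -4
Without intervention: Stress = -Sleep + 4  [with Sleep=-3]  = 7; Focus = 4 if Sleep >= 6 else 5  [with Sleep=-3]  = 5; Recall = min(Stress, Focus) - 2  [with Stress=7, Focus=5]  = 3; Grade = -Recall + Stress + 2Sleep  [with Recall=3, Stress=7, Sleep=-3]  = -2.
Change = -4 − (-2) = -2.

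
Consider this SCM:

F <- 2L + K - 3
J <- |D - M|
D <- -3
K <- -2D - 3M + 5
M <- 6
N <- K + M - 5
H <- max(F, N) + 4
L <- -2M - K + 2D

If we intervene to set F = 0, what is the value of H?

Intervening sets F = 0 and removes its equation (F <- 2L + K - 3).
K = -2D - 3M + 5  [with D=-3, M=6]  = -7
N = K + M - 5  [with K=-7, M=6]  = -6
H = max(F, N) + 4  [with F=0, N=-6]  = 4

4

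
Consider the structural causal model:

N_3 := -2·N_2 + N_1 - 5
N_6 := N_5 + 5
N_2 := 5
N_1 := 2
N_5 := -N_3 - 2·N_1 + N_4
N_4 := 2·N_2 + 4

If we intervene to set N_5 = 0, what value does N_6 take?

The intervention breaks the incoming arrows to N_5: N_5 := -N_3 - 2·N_1 + N_4 no longer applies, and N_5 = 0.
N_6 = N_5 + 5  [with N_5=0]  = 5

5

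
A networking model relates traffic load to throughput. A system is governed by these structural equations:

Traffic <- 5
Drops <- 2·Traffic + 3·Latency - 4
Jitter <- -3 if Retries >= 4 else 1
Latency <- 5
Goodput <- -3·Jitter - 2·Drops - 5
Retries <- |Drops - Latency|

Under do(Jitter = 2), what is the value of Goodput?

The intervention breaks the incoming arrows to Jitter: Jitter <- -3 if Retries >= 4 else 1 no longer applies, and Jitter = 2.
Drops = 2·Traffic + 3·Latency - 4  [with Traffic=5, Latency=5]  = 21
Goodput = -3·Jitter - 2·Drops - 5  [with Jitter=2, Drops=21]  = -53

-53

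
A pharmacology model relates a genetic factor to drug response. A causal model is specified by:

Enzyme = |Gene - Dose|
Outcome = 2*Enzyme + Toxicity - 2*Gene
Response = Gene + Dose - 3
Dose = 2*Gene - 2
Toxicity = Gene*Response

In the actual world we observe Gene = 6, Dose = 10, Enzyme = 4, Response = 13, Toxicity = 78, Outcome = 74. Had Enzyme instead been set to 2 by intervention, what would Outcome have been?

70

The intervention breaks the incoming arrows to Enzyme: Enzyme = |Gene - Dose| no longer applies, and Enzyme = 2.
Dose = 2*Gene - 2  [with Gene=6]  = 10
Response = Gene + Dose - 3  [with Gene=6, Dose=10]  = 13
Toxicity = Gene*Response  [with Gene=6, Response=13]  = 78
Outcome = 2*Enzyme + Toxicity - 2*Gene  [with Enzyme=2, Toxicity=78, Gene=6]  = 70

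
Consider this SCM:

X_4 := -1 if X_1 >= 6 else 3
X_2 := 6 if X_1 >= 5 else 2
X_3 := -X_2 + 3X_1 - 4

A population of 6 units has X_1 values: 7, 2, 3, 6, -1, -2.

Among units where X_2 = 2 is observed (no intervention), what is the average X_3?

-4.5

Conditioning on X_2=2 selects the 4 unit(s) with X_1 ∈ {2, 3, -1, -2}. Their X_3 values: 0, 3, -9, -12. Mean = -4.5.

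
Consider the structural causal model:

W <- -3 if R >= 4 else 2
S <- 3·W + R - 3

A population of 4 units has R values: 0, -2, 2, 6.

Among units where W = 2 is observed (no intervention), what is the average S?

3

E[S|W=2] averages over only the 3 units with W=2 (R = 0, -2, 2): S = 3, 1, 5, mean 3.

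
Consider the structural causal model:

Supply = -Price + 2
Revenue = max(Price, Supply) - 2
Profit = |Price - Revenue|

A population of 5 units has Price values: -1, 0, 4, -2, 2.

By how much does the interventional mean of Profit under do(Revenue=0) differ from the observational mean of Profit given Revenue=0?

Under do(Revenue=0), Revenue's equation is replaced by Revenue=0 for every unit. Per-unit Profit: 1, 0, 4, 2, 2. Mean = 1.8.
Observing Revenue=0 restricts to units where Revenue's equation naturally yields 0: Price ∈ {0, 2}. In that subpopulation Profit = 0, 2, mean 1.
Difference = 1.8 − 1 = 0.8.

0.8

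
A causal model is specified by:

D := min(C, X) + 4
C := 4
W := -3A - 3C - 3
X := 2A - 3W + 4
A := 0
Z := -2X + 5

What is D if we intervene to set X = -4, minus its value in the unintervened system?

-8

Intervening sets X = -4 and removes its equation (X := 2A - 3W + 4).
D = min(C, X) + 4  [with C=4, X=-4]  = 0
Without intervention: W = -3A - 3C - 3  [with A=0, C=4]  = -15; X = 2A - 3W + 4  [with A=0, W=-15]  = 49; D = min(C, X) + 4  [with C=4, X=49]  = 8.
Change = 0 − 8 = -8.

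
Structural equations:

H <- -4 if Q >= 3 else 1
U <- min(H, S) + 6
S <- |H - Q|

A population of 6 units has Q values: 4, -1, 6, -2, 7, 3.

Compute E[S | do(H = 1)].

3.5

do(H=1) breaks H's dependence on Q. With H=1 fixed, S across the units is 3, 2, 5, 3, 6, 2, mean 3.5.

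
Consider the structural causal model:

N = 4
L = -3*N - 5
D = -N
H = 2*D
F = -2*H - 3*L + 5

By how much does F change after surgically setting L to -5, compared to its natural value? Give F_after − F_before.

-36

do(L=-5) replaces the equation L = -3*N - 5 with the constant L = -5.
D = -N  [with N=4]  = -4
H = 2*D  [with D=-4]  = -8
F = -2*H - 3*L + 5  [with H=-8, L=-5]  = 36
Without intervention: L = -3*N - 5  [with N=4]  = -17; D = -N  [with N=4]  = -4; H = 2*D  [with D=-4]  = -8; F = -2*H - 3*L + 5  [with H=-8, L=-17]  = 72.
Change = 36 − 72 = -36.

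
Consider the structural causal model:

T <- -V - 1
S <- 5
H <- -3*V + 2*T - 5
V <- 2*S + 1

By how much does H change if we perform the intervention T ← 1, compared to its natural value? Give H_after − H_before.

26

The intervention breaks the incoming arrows to T: T <- -V - 1 no longer applies, and T = 1.
V = 2*S + 1  [with S=5]  = 11
H = -3*V + 2*T - 5  [with V=11, T=1]  = -36
Without intervention: V = 2*S + 1  [with S=5]  = 11; T = -V - 1  [with V=11]  = -12; H = -3*V + 2*T - 5  [with V=11, T=-12]  = -62.
Change = -36 − (-62) = 26.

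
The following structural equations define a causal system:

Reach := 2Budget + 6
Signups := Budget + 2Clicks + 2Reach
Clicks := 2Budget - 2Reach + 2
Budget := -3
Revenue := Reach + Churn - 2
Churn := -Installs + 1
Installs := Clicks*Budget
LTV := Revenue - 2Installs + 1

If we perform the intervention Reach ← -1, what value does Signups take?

-9

do(Reach=-1) replaces the equation Reach := 2Budget + 6 with the constant Reach = -1.
Clicks = 2Budget - 2Reach + 2  [with Budget=-3, Reach=-1]  = -2
Signups = Budget + 2Clicks + 2Reach  [with Budget=-3, Clicks=-2, Reach=-1]  = -9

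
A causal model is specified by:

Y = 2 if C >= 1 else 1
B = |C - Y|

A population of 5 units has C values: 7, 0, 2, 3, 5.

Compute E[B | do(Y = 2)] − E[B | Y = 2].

-0.05

do(Y=2) breaks Y's dependence on C. With Y=2 fixed, B across the units is 5, 2, 0, 1, 3, mean 2.2.
E[B|Y=2] averages over only the 4 units with Y=2 (C = 7, 2, 3, 5): B = 5, 0, 1, 3, mean 2.25.
Difference = 2.2 − 2.25 = -0.05.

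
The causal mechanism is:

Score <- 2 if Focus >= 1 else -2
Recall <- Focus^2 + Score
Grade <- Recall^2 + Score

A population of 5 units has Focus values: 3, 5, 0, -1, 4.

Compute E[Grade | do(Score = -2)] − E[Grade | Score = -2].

The intervention sets Score=-2 in all 5 units regardless of Focus. Recomputing Grade per unit gives 47, 527, 2, -1, 194; average 153.8.
E[Grade|Score=-2] averages over only the 2 units with Score=-2 (Focus = 0, -1): Grade = 2, -1, mean 0.5.
Difference = 153.8 − 0.5 = 153.3.

153.3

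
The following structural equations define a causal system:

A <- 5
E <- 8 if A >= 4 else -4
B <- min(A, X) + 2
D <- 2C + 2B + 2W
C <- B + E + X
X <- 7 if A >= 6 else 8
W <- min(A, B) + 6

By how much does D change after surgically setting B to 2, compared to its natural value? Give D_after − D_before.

-26

The intervention breaks the incoming arrows to B: B <- min(A, X) + 2 no longer applies, and B = 2.
X = 7 if A >= 6 else 8  [with A=5]  = 8
W = min(A, B) + 6  [with A=5, B=2]  = 8
E = 8 if A >= 4 else -4  [with A=5]  = 8
C = B + E + X  [with B=2, E=8, X=8]  = 18
D = 2C + 2B + 2W  [with C=18, B=2, W=8]  = 56
Without intervention: X = 7 if A >= 6 else 8  [with A=5]  = 8; B = min(A, X) + 2  [with A=5, X=8]  = 7; W = min(A, B) + 6  [with A=5, B=7]  = 11; E = 8 if A >= 4 else -4  [with A=5]  = 8; C = B + E + X  [with B=7, E=8, X=8]  = 23; D = 2C + 2B + 2W  [with C=23, B=7, W=11]  = 82.
Change = 56 − 82 = -26.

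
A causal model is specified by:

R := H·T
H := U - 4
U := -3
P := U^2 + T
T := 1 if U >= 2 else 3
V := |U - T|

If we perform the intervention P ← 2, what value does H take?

-7

do(P=2) replaces the equation P := U^2 + T with the constant P = 2.
H is not downstream of the intervention, so its value is determined by the original equations.
H = U - 4  [with U=-3]  = -7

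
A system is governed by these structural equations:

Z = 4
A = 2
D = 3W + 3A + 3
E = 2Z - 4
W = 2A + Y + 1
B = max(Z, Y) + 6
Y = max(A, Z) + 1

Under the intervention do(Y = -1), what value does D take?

21

do(Y=-1) replaces the equation Y = max(A, Z) + 1 with the constant Y = -1.
W = 2A + Y + 1  [with A=2, Y=-1]  = 4
D = 3W + 3A + 3  [with W=4, A=2]  = 21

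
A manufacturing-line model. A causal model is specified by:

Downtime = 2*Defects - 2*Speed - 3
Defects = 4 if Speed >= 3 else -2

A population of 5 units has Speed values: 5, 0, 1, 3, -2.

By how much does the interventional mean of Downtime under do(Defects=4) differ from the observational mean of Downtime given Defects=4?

do(Defects=4) breaks Defects's dependence on Speed. With Defects=4 fixed, Downtime across the units is -5, 5, 3, -1, 9, mean 2.2.
Conditioning on Defects=4 selects the 2 unit(s) with Speed ∈ {5, 3}. Their Downtime values: -5, -1. Mean = -3.
Difference = 2.2 − (-3) = 5.2.

5.2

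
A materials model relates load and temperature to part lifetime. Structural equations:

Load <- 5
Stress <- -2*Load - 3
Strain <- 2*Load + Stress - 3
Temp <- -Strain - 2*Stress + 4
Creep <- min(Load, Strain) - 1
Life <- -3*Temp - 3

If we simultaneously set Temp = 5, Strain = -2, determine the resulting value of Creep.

The joint intervention fixes Temp = 5, Strain = -2, removing each variable's own equation.
Creep = min(Load, Strain) - 1  [with Load=5, Strain=-2]  = -3

-3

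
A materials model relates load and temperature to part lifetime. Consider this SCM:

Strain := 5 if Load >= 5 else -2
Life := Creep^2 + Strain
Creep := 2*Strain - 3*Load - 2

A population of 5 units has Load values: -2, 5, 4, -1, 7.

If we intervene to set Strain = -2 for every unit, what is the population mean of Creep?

do(Strain=-2) breaks Strain's dependence on Load. With Strain=-2 fixed, Creep across the units is 0, -21, -18, -3, -27, mean -13.8.

-13.8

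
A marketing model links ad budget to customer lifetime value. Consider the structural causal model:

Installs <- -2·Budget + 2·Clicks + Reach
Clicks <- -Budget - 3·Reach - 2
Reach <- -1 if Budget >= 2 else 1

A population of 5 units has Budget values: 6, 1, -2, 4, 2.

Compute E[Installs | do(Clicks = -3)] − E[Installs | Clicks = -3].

-2.6

The intervention sets Clicks=-3 in all 5 units regardless of Budget. Recomputing Installs per unit gives -19, -7, -1, -15, -11; average -10.6.
Observing Clicks=-3 restricts to units where Clicks's equation naturally yields -3: Budget ∈ {-2, 4}. In that subpopulation Installs = -1, -15, mean -8.
Difference = -10.6 − (-8) = -2.6.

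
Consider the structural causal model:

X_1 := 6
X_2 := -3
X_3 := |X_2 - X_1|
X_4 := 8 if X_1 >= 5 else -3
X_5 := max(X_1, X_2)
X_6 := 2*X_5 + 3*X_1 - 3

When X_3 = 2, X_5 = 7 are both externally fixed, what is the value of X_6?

Setting X_3 = 2, X_5 = 7 by intervention discards those variables' equations.
X_6 = 2*X_5 + 3*X_1 - 3  [with X_5=7, X_1=6]  = 29

29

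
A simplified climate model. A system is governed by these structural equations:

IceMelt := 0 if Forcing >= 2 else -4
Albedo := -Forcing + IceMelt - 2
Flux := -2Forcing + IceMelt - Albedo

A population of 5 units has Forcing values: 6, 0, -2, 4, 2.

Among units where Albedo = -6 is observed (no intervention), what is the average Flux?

0

E[Flux|Albedo=-6] averages over only the 2 units with Albedo=-6 (Forcing = 0, 4): Flux = 2, -2, mean 0.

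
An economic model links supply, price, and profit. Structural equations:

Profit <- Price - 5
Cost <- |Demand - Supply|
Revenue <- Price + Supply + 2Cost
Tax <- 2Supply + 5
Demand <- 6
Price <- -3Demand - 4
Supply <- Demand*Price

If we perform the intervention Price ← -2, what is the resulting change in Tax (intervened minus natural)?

Under do(Price=-2), the mechanism Price <- -3Demand - 4 is discarded; Price is fixed at -2.
Supply = Demand*Price  [with Demand=6, Price=-2]  = -12
Tax = 2Supply + 5  [with Supply=-12]  = -19
Without intervention: Price = -3Demand - 4  [with Demand=6]  = -22; Supply = Demand*Price  [with Demand=6, Price=-22]  = -132; Tax = 2Supply + 5  [with Supply=-132]  = -259.
Change = -19 − (-259) = 240.

240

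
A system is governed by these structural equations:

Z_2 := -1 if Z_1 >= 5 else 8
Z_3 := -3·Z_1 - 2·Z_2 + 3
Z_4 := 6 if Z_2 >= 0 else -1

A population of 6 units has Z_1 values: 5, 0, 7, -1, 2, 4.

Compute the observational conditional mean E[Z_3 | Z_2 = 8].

-16.75

Observing Z_2=8 restricts to units where Z_2's equation naturally yields 8: Z_1 ∈ {0, -1, 2, 4}. In that subpopulation Z_3 = -13, -10, -19, -25, mean -16.75.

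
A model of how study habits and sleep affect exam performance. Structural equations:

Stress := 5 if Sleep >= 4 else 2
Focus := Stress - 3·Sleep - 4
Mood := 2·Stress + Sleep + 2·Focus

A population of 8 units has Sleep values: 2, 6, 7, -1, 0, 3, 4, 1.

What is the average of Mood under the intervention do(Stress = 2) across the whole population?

-13.75

Every unit gets Stress=2 under the intervention. Mood values become -10, -30, -35, 5, 0, -15, -20, -5; E[Mood|do(Stress=2)] = -13.75.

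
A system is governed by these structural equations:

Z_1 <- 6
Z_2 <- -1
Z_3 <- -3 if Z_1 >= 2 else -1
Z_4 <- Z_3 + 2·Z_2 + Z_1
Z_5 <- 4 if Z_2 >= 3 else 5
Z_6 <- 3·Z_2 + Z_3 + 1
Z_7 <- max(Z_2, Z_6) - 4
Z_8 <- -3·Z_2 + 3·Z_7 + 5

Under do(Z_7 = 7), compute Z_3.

Intervening sets Z_7 = 7 and removes its equation (Z_7 <- max(Z_2, Z_6) - 4).
Z_3 is not downstream of the intervention, so its value is determined by the original equations.
Z_3 = -3 if Z_1 >= 2 else -1  [with Z_1=6]  = -3

-3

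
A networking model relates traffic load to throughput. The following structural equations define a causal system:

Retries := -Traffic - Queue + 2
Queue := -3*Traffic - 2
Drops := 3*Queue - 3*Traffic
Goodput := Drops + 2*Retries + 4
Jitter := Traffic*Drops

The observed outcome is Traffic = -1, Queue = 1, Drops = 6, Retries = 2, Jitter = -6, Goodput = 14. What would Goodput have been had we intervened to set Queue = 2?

Under do(Queue=2), the mechanism Queue := -3*Traffic - 2 is discarded; Queue is fixed at 2.
Drops = 3*Queue - 3*Traffic  [with Queue=2, Traffic=-1]  = 9
Retries = -Traffic - Queue + 2  [with Traffic=-1, Queue=2]  = 1
Goodput = Drops + 2*Retries + 4  [with Drops=9, Retries=1]  = 15

15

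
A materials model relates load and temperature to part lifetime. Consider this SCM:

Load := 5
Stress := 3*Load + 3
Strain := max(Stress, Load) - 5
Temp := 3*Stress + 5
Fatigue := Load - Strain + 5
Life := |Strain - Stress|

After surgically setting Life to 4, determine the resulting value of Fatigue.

do(Life=4) replaces the equation Life := |Strain - Stress| with the constant Life = 4.
Since Fatigue is not a descendant of the intervened variable, it is unaffected.
Stress = 3*Load + 3  [with Load=5]  = 18
Strain = max(Stress, Load) - 5  [with Stress=18, Load=5]  = 13
Fatigue = Load - Strain + 5  [with Load=5, Strain=13]  = -3

-3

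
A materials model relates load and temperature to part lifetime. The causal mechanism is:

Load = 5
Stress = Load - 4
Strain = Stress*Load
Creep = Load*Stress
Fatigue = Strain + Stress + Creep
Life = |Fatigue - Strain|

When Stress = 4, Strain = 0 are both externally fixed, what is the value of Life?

Under do(Stress = 4, Strain = 0), each intervened variable's structural equation is replaced by its fixed value.
Creep = Load*Stress  [with Load=5, Stress=4]  = 20
Fatigue = Strain + Stress + Creep  [with Strain=0, Stress=4, Creep=20]  = 24
Life = |Fatigue - Strain|  [with Fatigue=24, Strain=0]  = 24

24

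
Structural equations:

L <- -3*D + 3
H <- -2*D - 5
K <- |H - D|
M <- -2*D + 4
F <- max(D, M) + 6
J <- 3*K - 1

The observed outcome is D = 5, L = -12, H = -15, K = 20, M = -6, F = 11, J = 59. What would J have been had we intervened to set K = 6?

17

The intervention breaks the incoming arrows to K: K <- |H - D| no longer applies, and K = 6.
J = 3*K - 1  [with K=6]  = 17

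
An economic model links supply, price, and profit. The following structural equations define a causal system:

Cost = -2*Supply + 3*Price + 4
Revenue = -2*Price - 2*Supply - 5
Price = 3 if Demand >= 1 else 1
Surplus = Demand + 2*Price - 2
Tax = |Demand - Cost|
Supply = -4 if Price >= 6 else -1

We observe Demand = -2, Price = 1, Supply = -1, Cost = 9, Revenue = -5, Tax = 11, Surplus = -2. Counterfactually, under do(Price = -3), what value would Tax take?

1

Under do(Price=-3), the mechanism Price = 3 if Demand >= 1 else 1 is discarded; Price is fixed at -3.
Supply = -4 if Price >= 6 else -1  [with Price=-3]  = -1
Cost = -2*Supply + 3*Price + 4  [with Supply=-1, Price=-3]  = -3
Tax = |Demand - Cost|  [with Demand=-2, Cost=-3]  = 1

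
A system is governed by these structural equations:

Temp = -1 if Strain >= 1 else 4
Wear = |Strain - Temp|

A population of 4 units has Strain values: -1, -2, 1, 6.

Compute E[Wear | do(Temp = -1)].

2.5

Under do(Temp=-1), Temp's equation is replaced by Temp=-1 for every unit. Per-unit Wear: 0, 1, 2, 7. Mean = 2.5.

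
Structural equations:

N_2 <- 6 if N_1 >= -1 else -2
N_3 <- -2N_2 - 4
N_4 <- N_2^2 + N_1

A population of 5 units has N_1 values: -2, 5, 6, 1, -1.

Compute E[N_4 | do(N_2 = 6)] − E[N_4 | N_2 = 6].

-0.95

The intervention sets N_2=6 in all 5 units regardless of N_1. Recomputing N_4 per unit gives 34, 41, 42, 37, 35; average 37.8.
Conditioning on N_2=6 selects the 4 unit(s) with N_1 ∈ {5, 6, 1, -1}. Their N_4 values: 41, 42, 37, 35. Mean = 38.75.
Difference = 37.8 − 38.75 = -0.95.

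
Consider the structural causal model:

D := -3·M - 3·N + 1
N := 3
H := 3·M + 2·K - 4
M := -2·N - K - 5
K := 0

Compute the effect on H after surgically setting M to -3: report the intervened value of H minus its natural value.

do(M=-3) replaces the equation M := -2·N - K - 5 with the constant M = -3.
H = 3·M + 2·K - 4  [with M=-3, K=0]  = -13
Without intervention: M = -2·N - K - 5  [with N=3, K=0]  = -11; H = 3·M + 2·K - 4  [with M=-11, K=0]  = -37.
Change = -13 − (-37) = 24.

24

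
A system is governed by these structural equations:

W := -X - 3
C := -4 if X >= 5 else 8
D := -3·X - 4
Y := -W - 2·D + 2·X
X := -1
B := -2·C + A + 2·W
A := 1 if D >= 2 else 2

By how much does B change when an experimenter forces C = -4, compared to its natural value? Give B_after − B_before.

24

Intervening sets C = -4 and removes its equation (C := -4 if X >= 5 else 8).
D = -3·X - 4  [with X=-1]  = -1
W = -X - 3  [with X=-1]  = -2
A = 1 if D >= 2 else 2  [with D=-1]  = 2
B = -2·C + A + 2·W  [with C=-4, A=2, W=-2]  = 6
Without intervention: D = -3·X - 4  [with X=-1]  = -1; W = -X - 3  [with X=-1]  = -2; A = 1 if D >= 2 else 2  [with D=-1]  = 2; C = -4 if X >= 5 else 8  [with X=-1]  = 8; B = -2·C + A + 2·W  [with C=8, A=2, W=-2]  = -18.
Change = 6 − (-18) = 24.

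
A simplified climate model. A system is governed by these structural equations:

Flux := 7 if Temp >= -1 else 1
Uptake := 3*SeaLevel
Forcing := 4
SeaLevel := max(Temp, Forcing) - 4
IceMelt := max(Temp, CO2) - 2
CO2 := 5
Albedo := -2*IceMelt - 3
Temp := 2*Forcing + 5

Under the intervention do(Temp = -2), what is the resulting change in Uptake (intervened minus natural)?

-27

The intervention breaks the incoming arrows to Temp: Temp := 2*Forcing + 5 no longer applies, and Temp = -2.
SeaLevel = max(Temp, Forcing) - 4  [with Temp=-2, Forcing=4]  = 0
Uptake = 3*SeaLevel  [with SeaLevel=0]  = 0
Without intervention: Temp = 2*Forcing + 5  [with Forcing=4]  = 13; SeaLevel = max(Temp, Forcing) - 4  [with Temp=13, Forcing=4]  = 9; Uptake = 3*SeaLevel  [with SeaLevel=9]  = 27.
Change = 0 − 27 = -27.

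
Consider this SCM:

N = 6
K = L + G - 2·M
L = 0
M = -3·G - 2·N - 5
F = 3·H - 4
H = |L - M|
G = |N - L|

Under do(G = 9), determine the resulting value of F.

The intervention breaks the incoming arrows to G: G = |N - L| no longer applies, and G = 9.
M = -3·G - 2·N - 5  [with G=9, N=6]  = -44
H = |L - M|  [with L=0, M=-44]  = 44
F = 3·H - 4  [with H=44]  = 128

128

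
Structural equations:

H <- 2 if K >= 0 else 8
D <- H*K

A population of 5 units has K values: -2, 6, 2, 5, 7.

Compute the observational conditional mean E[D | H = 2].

Conditioning on H=2 selects the 4 unit(s) with K ∈ {6, 2, 5, 7}. Their D values: 12, 4, 10, 14. Mean = 10.

10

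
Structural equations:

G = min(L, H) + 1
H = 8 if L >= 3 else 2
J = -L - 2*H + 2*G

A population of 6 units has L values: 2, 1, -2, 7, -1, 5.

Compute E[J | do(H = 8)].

The intervention sets H=8 in all 6 units regardless of L. Recomputing J per unit gives -12, -13, -16, -7, -15, -9; average -12.

-12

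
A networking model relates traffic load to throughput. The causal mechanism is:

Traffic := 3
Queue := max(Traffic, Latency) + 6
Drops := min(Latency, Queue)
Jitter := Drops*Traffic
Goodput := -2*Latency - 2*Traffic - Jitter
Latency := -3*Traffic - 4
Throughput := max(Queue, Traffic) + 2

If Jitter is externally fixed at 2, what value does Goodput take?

18

Under do(Jitter=2), the mechanism Jitter := Drops*Traffic is discarded; Jitter is fixed at 2.
Latency = -3*Traffic - 4  [with Traffic=3]  = -13
Goodput = -2*Latency - 2*Traffic - Jitter  [with Latency=-13, Traffic=3, Jitter=2]  = 18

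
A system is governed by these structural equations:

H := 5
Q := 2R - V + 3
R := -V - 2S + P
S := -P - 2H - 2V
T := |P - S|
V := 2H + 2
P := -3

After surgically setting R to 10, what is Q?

11

The intervention breaks the incoming arrows to R: R := -V - 2S + P no longer applies, and R = 10.
V = 2H + 2  [with H=5]  = 12
Q = 2R - V + 3  [with R=10, V=12]  = 11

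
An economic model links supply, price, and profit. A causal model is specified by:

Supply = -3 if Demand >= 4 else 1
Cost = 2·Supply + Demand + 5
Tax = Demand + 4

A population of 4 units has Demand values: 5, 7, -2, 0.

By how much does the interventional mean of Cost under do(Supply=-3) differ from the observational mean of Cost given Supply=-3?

-3.5

Every unit gets Supply=-3 under the intervention. Cost values become 4, 6, -3, -1; E[Cost|do(Supply=-3)] = 1.5.
Conditioning on Supply=-3 selects the 2 unit(s) with Demand ∈ {5, 7}. Their Cost values: 4, 6. Mean = 5.
Difference = 1.5 − 5 = -3.5.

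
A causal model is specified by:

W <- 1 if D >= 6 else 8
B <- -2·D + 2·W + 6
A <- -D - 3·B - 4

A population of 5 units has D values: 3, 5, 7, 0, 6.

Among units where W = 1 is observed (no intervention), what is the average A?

4.5

Observing W=1 restricts to units where W's equation naturally yields 1: D ∈ {7, 6}. In that subpopulation A = 7, 2, mean 4.5.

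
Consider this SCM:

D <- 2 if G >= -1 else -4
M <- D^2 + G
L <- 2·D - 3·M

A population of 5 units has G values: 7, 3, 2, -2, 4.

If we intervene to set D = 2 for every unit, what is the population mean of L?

The intervention sets D=2 in all 5 units regardless of G. Recomputing L per unit gives -29, -17, -14, -2, -20; average -16.4.

-16.4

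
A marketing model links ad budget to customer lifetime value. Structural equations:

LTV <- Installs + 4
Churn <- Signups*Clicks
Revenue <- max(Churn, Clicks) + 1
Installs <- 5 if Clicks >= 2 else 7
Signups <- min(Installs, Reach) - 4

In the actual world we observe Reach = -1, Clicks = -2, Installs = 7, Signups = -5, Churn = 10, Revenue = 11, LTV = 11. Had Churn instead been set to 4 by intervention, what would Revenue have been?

The intervention breaks the incoming arrows to Churn: Churn <- Signups*Clicks no longer applies, and Churn = 4.
Revenue = max(Churn, Clicks) + 1  [with Churn=4, Clicks=-2]  = 5

5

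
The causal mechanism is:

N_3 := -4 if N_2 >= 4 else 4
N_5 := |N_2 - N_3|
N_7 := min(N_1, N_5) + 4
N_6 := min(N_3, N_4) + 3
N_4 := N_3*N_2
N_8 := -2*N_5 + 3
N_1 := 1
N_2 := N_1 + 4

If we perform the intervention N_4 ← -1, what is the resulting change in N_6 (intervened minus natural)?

16

Under do(N_4=-1), the mechanism N_4 := N_3*N_2 is discarded; N_4 is fixed at -1.
N_2 = N_1 + 4  [with N_1=1]  = 5
N_3 = -4 if N_2 >= 4 else 4  [with N_2=5]  = -4
N_6 = min(N_3, N_4) + 3  [with N_3=-4, N_4=-1]  = -1
Without intervention: N_2 = N_1 + 4  [with N_1=1]  = 5; N_3 = -4 if N_2 >= 4 else 4  [with N_2=5]  = -4; N_4 = N_3*N_2  [with N_3=-4, N_2=5]  = -20; N_6 = min(N_3, N_4) + 3  [with N_3=-4, N_4=-20]  = -17.
Change = -1 − (-17) = 16.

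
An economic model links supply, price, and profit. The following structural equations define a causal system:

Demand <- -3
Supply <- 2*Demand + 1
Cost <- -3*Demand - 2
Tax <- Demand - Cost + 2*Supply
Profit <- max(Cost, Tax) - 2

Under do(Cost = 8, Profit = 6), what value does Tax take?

The joint intervention fixes Cost = 8, Profit = 6, removing each variable's own equation.
Supply = 2*Demand + 1  [with Demand=-3]  = -5
Tax = Demand - Cost + 2*Supply  [with Demand=-3, Cost=8, Supply=-5]  = -21

-21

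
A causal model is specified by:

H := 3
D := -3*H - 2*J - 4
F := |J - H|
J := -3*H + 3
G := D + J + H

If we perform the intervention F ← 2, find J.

-6

The intervention breaks the incoming arrows to F: F := |J - H| no longer applies, and F = 2.
Since J is not a descendant of the intervened variable, it is unaffected.
J = -3*H + 3  [with H=3]  = -6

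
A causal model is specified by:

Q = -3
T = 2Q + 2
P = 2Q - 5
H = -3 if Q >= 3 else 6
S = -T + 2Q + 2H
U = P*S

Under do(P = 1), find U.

10

The intervention breaks the incoming arrows to P: P = 2Q - 5 no longer applies, and P = 1.
T = 2Q + 2  [with Q=-3]  = -4
H = -3 if Q >= 3 else 6  [with Q=-3]  = 6
S = -T + 2Q + 2H  [with T=-4, Q=-3, H=6]  = 10
U = P*S  [with P=1, S=10]  = 10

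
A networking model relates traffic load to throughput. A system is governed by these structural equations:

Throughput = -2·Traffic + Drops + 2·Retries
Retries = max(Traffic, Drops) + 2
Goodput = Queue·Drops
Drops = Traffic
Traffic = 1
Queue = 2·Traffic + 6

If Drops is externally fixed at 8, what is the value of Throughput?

do(Drops=8) replaces the equation Drops = Traffic with the constant Drops = 8.
Retries = max(Traffic, Drops) + 2  [with Traffic=1, Drops=8]  = 10
Throughput = -2·Traffic + Drops + 2·Retries  [with Traffic=1, Drops=8, Retries=10]  = 26

26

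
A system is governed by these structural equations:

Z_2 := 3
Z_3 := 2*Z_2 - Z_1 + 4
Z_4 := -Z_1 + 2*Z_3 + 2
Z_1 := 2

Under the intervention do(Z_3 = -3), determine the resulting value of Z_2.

Under do(Z_3=-3), the mechanism Z_3 := 2*Z_2 - Z_1 + 4 is discarded; Z_3 is fixed at -3.
Since Z_2 is not a descendant of the intervened variable, it is unaffected.

3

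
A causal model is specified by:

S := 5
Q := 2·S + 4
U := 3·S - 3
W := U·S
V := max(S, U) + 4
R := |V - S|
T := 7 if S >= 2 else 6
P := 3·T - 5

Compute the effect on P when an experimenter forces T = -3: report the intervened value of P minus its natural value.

Intervening sets T = -3 and removes its equation (T := 7 if S >= 2 else 6).
P = 3·T - 5  [with T=-3]  = -14
Without intervention: T = 7 if S >= 2 else 6  [with S=5]  = 7; P = 3·T - 5  [with T=7]  = 16.
Change = -14 − 16 = -30.

-30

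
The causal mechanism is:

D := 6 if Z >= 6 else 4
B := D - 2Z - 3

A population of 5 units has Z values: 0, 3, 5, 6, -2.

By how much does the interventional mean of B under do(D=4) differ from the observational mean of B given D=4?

-1.8

Under do(D=4), D's equation is replaced by D=4 for every unit. Per-unit B: 1, -5, -9, -11, 5. Mean = -3.8.
Observing D=4 restricts to units where D's equation naturally yields 4: Z ∈ {0, 3, 5, -2}. In that subpopulation B = 1, -5, -9, 5, mean -2.
Difference = -3.8 − (-2) = -1.8.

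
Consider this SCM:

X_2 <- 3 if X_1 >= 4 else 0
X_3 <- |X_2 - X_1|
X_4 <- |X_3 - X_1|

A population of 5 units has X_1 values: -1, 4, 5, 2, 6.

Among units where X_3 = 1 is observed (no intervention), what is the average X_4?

Conditioning on X_3=1 selects the 2 unit(s) with X_1 ∈ {-1, 4}. Their X_4 values: 2, 3. Mean = 2.5.

2.5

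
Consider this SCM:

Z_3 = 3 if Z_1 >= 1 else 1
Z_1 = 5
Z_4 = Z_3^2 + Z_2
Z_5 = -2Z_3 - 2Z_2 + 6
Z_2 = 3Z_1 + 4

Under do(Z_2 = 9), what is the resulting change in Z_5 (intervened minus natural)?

20

do(Z_2=9) replaces the equation Z_2 = 3Z_1 + 4 with the constant Z_2 = 9.
Z_3 = 3 if Z_1 >= 1 else 1  [with Z_1=5]  = 3
Z_5 = -2Z_3 - 2Z_2 + 6  [with Z_3=3, Z_2=9]  = -18
Without intervention: Z_2 = 3Z_1 + 4  [with Z_1=5]  = 19; Z_3 = 3 if Z_1 >= 1 else 1  [with Z_1=5]  = 3; Z_5 = -2Z_3 - 2Z_2 + 6  [with Z_3=3, Z_2=19]  = -38.
Change = -18 − (-38) = 20.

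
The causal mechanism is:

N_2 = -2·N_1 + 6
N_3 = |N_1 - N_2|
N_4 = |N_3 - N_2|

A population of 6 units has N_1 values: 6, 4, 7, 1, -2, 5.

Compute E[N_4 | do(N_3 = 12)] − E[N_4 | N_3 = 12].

3

The intervention sets N_3=12 in all 6 units regardless of N_1. Recomputing N_4 per unit gives 18, 14, 20, 8, 2, 16; average 13.
E[N_4|N_3=12] averages over only the 2 units with N_3=12 (N_1 = 6, -2): N_4 = 18, 2, mean 10.
Difference = 13 − 10 = 3.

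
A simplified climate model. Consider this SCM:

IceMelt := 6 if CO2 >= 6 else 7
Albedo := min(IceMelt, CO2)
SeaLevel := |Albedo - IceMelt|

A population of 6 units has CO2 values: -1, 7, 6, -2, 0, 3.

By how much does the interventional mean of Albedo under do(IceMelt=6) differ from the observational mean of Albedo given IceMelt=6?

Every unit gets IceMelt=6 under the intervention. Albedo values become -1, 6, 6, -2, 0, 3; E[Albedo|do(IceMelt=6)] = 2.
Observing IceMelt=6 restricts to units where IceMelt's equation naturally yields 6: CO2 ∈ {7, 6}. In that subpopulation Albedo = 6, 6, mean 6.
Difference = 2 − 6 = -4.

-4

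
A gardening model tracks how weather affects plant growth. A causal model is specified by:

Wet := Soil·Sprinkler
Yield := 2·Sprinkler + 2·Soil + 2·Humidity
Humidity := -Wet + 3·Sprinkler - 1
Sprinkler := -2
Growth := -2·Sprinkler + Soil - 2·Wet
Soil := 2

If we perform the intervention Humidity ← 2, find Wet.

do(Humidity=2) replaces the equation Humidity := -Wet + 3·Sprinkler - 1 with the constant Humidity = 2.
Wet is not downstream of the intervention, so its value is determined by the original equations.
Wet = Soil·Sprinkler  [with Soil=2, Sprinkler=-2]  = -4

-4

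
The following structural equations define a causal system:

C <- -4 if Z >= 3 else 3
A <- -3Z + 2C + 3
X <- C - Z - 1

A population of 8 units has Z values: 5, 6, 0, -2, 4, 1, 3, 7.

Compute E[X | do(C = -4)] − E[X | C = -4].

The intervention sets C=-4 in all 8 units regardless of Z. Recomputing X per unit gives -10, -11, -5, -3, -9, -6, -8, -12; average -8.
Observing C=-4 restricts to units where C's equation naturally yields -4: Z ∈ {5, 6, 4, 3, 7}. In that subpopulation X = -10, -11, -9, -8, -12, mean -10.
Difference = -8 − (-10) = 2.

2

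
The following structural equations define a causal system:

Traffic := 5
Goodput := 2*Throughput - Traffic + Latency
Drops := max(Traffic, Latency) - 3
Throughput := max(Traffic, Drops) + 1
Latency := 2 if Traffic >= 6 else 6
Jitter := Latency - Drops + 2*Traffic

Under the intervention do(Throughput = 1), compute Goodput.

3

The intervention breaks the incoming arrows to Throughput: Throughput := max(Traffic, Drops) + 1 no longer applies, and Throughput = 1.
Latency = 2 if Traffic >= 6 else 6  [with Traffic=5]  = 6
Goodput = 2*Throughput - Traffic + Latency  [with Throughput=1, Traffic=5, Latency=6]  = 3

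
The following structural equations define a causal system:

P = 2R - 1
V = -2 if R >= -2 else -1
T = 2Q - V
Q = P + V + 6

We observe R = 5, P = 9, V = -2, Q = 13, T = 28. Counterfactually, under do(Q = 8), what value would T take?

Intervening sets Q = 8 and removes its equation (Q = P + V + 6).
V = -2 if R >= -2 else -1  [with R=5]  = -2
T = 2Q - V  [with Q=8, V=-2]  = 18

18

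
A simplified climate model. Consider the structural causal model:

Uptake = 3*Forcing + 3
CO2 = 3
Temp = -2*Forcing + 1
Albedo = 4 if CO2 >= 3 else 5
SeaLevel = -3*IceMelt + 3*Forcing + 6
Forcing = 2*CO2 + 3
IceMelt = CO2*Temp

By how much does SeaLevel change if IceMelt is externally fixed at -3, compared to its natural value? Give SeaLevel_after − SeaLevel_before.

Under do(IceMelt=-3), the mechanism IceMelt = CO2*Temp is discarded; IceMelt is fixed at -3.
Forcing = 2*CO2 + 3  [with CO2=3]  = 9
SeaLevel = -3*IceMelt + 3*Forcing + 6  [with IceMelt=-3, Forcing=9]  = 42
Without intervention: Forcing = 2*CO2 + 3  [with CO2=3]  = 9; Temp = -2*Forcing + 1  [with Forcing=9]  = -17; IceMelt = CO2*Temp  [with CO2=3, Temp=-17]  = -51; SeaLevel = -3*IceMelt + 3*Forcing + 6  [with IceMelt=-51, Forcing=9]  = 186.
Change = 42 − 186 = -144.

-144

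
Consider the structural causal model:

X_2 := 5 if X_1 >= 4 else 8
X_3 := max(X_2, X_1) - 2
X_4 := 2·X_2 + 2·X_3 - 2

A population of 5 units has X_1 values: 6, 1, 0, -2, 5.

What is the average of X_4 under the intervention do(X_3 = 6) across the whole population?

Every unit gets X_3=6 under the intervention. X_4 values become 20, 26, 26, 26, 20; E[X_4|do(X_3=6)] = 23.6.

23.6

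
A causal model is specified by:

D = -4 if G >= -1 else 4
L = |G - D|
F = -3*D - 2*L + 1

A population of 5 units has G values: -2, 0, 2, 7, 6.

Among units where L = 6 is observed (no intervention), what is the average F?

-11

Observing L=6 restricts to units where L's equation naturally yields 6: G ∈ {-2, 2}. In that subpopulation F = -23, 1, mean -11.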